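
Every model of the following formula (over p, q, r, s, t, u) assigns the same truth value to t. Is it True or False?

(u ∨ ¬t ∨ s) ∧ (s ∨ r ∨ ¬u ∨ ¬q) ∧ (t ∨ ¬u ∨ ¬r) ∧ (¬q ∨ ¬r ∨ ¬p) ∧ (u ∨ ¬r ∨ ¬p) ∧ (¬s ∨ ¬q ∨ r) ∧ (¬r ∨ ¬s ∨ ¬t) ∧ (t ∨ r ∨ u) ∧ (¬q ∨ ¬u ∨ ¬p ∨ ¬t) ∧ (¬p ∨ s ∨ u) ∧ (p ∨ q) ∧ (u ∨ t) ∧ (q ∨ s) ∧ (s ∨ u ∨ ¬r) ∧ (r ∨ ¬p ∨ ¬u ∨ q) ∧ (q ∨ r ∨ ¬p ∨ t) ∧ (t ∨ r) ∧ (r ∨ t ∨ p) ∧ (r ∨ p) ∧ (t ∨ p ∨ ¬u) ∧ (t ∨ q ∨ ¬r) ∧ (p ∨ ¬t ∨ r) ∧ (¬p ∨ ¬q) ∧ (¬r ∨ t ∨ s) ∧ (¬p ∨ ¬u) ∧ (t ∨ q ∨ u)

True

Suppose t = False.
Unit clause (u) forces u = True.
Unit clause (¬r) forces r = False.
But (r) is also a unit clause — contradiction.
So every satisfying assignment has t = True.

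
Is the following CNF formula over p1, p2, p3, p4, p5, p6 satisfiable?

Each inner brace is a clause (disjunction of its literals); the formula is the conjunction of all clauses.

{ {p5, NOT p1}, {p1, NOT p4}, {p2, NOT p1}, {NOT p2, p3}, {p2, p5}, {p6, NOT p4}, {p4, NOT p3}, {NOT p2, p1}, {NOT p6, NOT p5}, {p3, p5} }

Satisfiable

Try p5 = true.
From the singleton clause (NOT p6), p6 = false.
From the singleton clause (NOT p4), p4 = false.
From the singleton clause (NOT p3), p3 = false.
From the singleton clause (NOT p2), p2 = false.
From the singleton clause (NOT p1), p1 = false.
This assignment satisfies each clause.
A satisfying assignment: p1 ↦ false; p2 ↦ false; p3 ↦ false; p4 ↦ false; p5 ↦ true; p6 ↦ false.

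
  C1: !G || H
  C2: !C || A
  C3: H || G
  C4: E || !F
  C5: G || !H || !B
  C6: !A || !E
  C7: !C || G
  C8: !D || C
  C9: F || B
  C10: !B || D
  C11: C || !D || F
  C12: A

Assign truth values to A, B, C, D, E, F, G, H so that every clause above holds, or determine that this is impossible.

Unit clause (A) forces A = true.
Unit clause (!E) forces E = false.
Unit clause (!F) forces F = false.
Unit clause (B) forces B = true.
Unit clause (D) forces D = true.
Unit clause (C) forces C = true.
Unit clause (G) forces G = true.
Unit clause (H) forces H = true.
This assignment satisfies each clause.

A: true; B: true; C: true; D: true; E: false; F: false; G: true; H: true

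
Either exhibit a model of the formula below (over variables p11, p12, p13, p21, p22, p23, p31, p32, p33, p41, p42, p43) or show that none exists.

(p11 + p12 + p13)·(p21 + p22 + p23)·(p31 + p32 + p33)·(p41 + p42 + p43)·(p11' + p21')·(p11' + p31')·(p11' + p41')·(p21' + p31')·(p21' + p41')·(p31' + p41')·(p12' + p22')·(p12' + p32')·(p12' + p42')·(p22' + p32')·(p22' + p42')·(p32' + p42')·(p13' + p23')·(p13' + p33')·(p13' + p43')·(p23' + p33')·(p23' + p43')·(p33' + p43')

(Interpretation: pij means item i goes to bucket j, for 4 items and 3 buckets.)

UNSATISFIABLE

Suppose p11 = 0.
Suppose p12 = 1.
(p22') alone gives p22 = 0.
(p32') alone gives p32 = 0.
(p42') alone gives p42 = 0.
Suppose p21 = 1.
(p31') alone gives p31 = 0.
(p33) alone gives p33 = 1.
(p41') alone gives p41 = 0.
(p43) alone gives p43 = 1.
That conflicts with the unit clause (p43').
So p21 must be the other value — set p21 = 0.
(p23) alone gives p23 = 1.
(p13') alone gives p13 = 0.
(p33') alone gives p33 = 0.
(p31) alone gives p31 = 1.
(p41') alone gives p41 = 0.
(p43) alone gives p43 = 1.
That conflicts with the unit clause (p43').
Neither p21 = 1 nor p21 = 0 works.
So p12 must be the other value — set p12 = 0.
(p13) alone gives p13 = 1.
(p23') alone gives p23 = 0.
(p33') alone gives p33 = 0.
(p43') alone gives p43 = 0.
Suppose p21 = 1.
(p31') alone gives p31 = 0.
(p32) alone gives p32 = 1.
(p41') alone gives p41 = 0.
(p42) alone gives p42 = 1.
That conflicts with the unit clause (p42').
So p21 must be the other value — set p21 = 0.
(p22) alone gives p22 = 1.
(p32') alone gives p32 = 0.
(p31) alone gives p31 = 1.
(p41') alone gives p41 = 0.
(p42) alone gives p42 = 1.
That conflicts with the unit clause (p42').
Neither p21 = 1 nor p21 = 0 works.
Neither p12 = 1 nor p12 = 0 works.
So p11 must be the other value — set p11 = 1.
(p21') alone gives p21 = 0.
(p31') alone gives p31 = 0.
(p41') alone gives p41 = 0.
Suppose p22 = 1.
(p12') alone gives p12 = 0.
(p32') alone gives p32 = 0.
(p33) alone gives p33 = 1.
(p42') alone gives p42 = 0.
(p43) alone gives p43 = 1.
That conflicts with the unit clause (p43').
So p22 must be the other value — set p22 = 0.
(p23) alone gives p23 = 1.
(p13') alone gives p13 = 0.
(p33') alone gives p33 = 0.
(p32) alone gives p32 = 1.
(p12') alone gives p12 = 0.
(p42') alone gives p42 = 0.
(p43) alone gives p43 = 1.
That conflicts with the unit clause (p43').
Neither p22 = 1 nor p22 = 0 works.
Neither p11 = 1 nor p11 = 0 works.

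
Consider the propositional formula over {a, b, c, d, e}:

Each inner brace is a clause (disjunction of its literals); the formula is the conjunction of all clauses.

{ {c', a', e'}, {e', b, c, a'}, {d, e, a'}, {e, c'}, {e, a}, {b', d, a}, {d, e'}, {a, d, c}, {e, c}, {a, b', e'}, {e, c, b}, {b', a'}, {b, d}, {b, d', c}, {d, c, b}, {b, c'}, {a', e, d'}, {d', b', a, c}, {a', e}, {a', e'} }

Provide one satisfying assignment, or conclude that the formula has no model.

UNSATISFIABLE

Try e = 1.
The clause (d) is unit, so d = 1.
The clause (a') is unit, so a = 0.
The clause (b') is unit, so b = 0.
The clause (c) is unit, so c = 1.
Now (c') is unsatisfied and unit — conflict.
That branch fails; take e = 0 instead.
The clause (c') is unit, so c = 0.
Now (c) is unsatisfied and unit — conflict.
Neither e = 1 nor e = 0 works.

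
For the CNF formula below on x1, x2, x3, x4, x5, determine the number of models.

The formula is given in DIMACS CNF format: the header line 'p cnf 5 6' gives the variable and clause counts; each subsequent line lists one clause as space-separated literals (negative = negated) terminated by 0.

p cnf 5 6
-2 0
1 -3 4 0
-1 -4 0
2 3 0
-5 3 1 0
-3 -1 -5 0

There are 2^5 = 32 truth assignments over (x1, x2, x3, x4, x5).
Split on x1. With x1 = True, the clauses containing x1 are satisfied and ¬x1 drops from the rest; 1 of the 2^4 = 16 assignments to the other variables satisfy what remains.
With x1 = False, by the same count on the reduced clause set, 2 assignments work.
(One model: x1=F, x2=F, x3=T, x4=T, x5=F.)
Total: 1 + 2 = 3.

3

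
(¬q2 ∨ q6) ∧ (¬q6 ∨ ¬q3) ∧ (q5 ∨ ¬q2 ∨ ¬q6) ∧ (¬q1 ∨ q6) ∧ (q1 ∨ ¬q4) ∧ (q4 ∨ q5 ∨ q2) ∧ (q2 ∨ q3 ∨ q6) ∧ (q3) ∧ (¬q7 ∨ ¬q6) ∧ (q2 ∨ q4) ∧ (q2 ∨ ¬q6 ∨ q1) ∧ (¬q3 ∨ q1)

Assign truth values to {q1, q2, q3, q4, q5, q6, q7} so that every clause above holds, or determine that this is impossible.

From the singleton clause (q3), q3 = True.
From the singleton clause (¬q6), q6 = False.
From the singleton clause (¬q2), q2 = False.
From the singleton clause (¬q1), q1 = False.
Now (q1) is unsatisfied and unit — conflict.

UNSATISFIABLE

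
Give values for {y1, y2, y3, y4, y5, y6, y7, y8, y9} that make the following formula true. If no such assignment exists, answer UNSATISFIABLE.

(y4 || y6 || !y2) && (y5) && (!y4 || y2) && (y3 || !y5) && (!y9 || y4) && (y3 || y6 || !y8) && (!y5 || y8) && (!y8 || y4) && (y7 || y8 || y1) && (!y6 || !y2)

y1: false, y2: true, y3: true, y4: true, y5: true, y6: false, y7: true, y8: true, y9: true

(y5) alone gives y5 = true.
(y3) alone gives y3 = true.
(y8) alone gives y8 = true.
(y4) alone gives y4 = true.
(y2) alone gives y2 = true.
(!y6) alone gives y6 = false.
No clause remains; y1, y7, y9 are free.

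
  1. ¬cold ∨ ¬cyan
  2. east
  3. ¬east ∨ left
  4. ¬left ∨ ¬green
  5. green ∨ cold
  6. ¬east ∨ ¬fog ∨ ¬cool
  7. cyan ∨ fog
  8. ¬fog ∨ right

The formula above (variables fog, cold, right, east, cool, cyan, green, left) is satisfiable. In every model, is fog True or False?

Suppose fog = False.
Unit clause (east) forces east = True.
Unit clause (left) forces left = True.
Unit clause (¬green) forces green = False.
Unit clause (cold) forces cold = True.
Unit clause (¬cyan) forces cyan = False.
But (cyan) is also a unit clause — contradiction.
So every satisfying assignment has fog = True.

True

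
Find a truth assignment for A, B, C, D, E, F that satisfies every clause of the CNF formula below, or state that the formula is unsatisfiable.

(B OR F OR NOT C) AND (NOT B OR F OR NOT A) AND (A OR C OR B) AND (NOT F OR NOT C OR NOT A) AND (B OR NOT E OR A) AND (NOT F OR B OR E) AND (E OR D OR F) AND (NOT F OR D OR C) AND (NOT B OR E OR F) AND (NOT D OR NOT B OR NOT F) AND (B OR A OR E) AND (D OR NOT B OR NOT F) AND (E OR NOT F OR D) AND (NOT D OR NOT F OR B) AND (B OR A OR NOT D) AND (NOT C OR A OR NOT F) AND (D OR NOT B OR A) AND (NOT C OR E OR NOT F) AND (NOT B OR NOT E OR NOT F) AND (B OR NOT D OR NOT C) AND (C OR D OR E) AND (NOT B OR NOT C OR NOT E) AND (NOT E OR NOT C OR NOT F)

Branch on B: set B = false.
Branch on F: set F = false.
The clause (NOT C) is unit, so C = false.
The clause (A) is unit, so A = true.
Branch on E: set E = true.
Every clause is now satisfied; D is unconstrained.

A: true; B: false; C: false; D: true; E: true; F: false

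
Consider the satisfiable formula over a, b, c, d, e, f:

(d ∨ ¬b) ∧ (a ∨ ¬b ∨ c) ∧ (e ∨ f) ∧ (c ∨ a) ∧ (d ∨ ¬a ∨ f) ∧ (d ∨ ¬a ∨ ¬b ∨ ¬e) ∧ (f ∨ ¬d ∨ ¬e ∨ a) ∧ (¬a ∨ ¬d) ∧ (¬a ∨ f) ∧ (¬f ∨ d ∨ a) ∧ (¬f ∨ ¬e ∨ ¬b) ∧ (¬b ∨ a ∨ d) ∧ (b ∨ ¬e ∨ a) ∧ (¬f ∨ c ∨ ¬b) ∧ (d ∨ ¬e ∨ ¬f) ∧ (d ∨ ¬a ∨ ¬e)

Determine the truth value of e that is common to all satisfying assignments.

Suppose e = True.
Suppose d = True.
(¬a) alone gives a = False.
(c) alone gives c = True.
(f) alone gives f = True.
(¬b) alone gives b = False.
That conflicts with the unit clause (b).
Undo d and try d = False.
(¬b) alone gives b = False.
(a) alone gives a = True.
That conflicts with the unit clause (¬a).
Either choice for d ends in contradiction.
So every satisfying assignment has e = False.

False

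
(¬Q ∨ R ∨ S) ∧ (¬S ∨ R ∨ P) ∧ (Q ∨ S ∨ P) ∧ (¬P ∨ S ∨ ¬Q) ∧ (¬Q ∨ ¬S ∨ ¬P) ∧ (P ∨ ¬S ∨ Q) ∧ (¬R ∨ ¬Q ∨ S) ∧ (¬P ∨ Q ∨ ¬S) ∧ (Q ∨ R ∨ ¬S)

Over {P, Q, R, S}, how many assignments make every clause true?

There are 2^4 = 16 truth assignments over (P, Q, R, S).
Split on S. With S = True, the clauses containing S are satisfied and ¬S drops from the rest; 1 of the 2^3 = 8 assignments to the other variables satisfy what remains.
With S = False, by the same count on the reduced clause set, 2 assignments work.
(One model: P=F, Q=T, R=T, S=T.)
Total: 1 + 2 = 3.

3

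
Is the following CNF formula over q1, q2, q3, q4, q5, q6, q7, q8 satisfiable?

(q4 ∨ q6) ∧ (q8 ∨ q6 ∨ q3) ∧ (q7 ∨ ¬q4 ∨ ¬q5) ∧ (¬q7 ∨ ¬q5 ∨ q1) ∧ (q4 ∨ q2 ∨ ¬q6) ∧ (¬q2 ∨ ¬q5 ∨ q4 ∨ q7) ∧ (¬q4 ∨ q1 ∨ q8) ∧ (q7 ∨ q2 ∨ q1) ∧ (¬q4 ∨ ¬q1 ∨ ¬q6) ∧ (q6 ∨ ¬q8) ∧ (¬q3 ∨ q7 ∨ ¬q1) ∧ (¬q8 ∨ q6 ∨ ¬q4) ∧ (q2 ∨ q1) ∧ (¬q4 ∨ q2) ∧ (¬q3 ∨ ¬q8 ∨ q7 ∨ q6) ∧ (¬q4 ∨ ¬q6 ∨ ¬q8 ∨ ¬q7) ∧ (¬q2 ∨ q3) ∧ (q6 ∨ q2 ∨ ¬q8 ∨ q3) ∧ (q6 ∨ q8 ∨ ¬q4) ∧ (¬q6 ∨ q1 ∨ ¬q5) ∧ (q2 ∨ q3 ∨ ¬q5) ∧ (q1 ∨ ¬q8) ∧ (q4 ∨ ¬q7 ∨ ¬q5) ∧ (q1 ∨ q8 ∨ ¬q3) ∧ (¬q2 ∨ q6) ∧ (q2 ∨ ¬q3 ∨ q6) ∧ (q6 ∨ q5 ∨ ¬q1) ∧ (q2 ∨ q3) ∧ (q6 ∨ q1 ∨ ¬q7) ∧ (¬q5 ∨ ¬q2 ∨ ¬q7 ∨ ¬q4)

Satisfiable

Suppose q4 = False.
(q6) alone gives q6 = True.
(q2) alone gives q2 = True.
(q3) alone gives q3 = True.
Suppose q5 = False.
Suppose q7 = True.
Suppose q1 = True.
Every clause is now satisfied; q8 is unconstrained.
A satisfying assignment: q1=True, q2=True, q3=True, q4=False, q5=False, q6=True, q7=True, q8=True.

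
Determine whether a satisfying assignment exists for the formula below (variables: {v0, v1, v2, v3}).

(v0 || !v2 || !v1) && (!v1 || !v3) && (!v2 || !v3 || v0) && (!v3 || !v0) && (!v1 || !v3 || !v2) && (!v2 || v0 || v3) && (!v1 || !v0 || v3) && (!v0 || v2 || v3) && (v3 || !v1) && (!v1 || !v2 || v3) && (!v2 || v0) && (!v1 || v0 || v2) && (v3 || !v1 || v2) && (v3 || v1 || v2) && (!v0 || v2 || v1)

Try v1 = false.
Try v3 = false.
The clause (v2) is unit, so v2 = true.
The clause (v0) is unit, so v0 = true.
Every clause now holds.
A satisfying assignment: v0: true; v1: false; v2: true; v3: false.

Yes, satisfiable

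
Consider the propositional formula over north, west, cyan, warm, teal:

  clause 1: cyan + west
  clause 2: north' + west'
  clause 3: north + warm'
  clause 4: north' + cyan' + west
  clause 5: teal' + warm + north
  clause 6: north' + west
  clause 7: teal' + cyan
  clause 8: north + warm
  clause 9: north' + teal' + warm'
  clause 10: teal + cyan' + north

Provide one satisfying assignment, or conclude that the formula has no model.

UNSATISFIABLE

Branch on cyan: set cyan = 1.
Branch on north: set north = 0.
(warm') alone gives warm = 0.
But (warm) is also a unit clause — contradiction.
Backtrack on north: now try north = 1.
(west') alone gives west = 0.
But (west) is also a unit clause — contradiction.
Either choice for north ends in contradiction.
Backtrack on cyan: now try cyan = 0.
(west) alone gives west = 1.
(north') alone gives north = 0.
(warm') alone gives warm = 0.
But (warm) is also a unit clause — contradiction.
Either choice for cyan ends in contradiction.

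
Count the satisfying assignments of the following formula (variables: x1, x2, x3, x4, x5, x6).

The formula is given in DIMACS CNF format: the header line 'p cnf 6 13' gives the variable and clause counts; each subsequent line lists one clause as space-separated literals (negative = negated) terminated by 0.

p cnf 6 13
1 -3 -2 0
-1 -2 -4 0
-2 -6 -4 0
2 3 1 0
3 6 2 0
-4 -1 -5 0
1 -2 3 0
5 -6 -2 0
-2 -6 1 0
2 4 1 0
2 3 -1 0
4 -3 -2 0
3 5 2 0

13

There are 2^6 = 64 truth assignments over (x1, x2, x3, x4, x5, x6).
Split on x1. With x1 = True, the clauses containing x1 are satisfied and ¬x1 drops from the rest; 9 of the 2^5 = 32 assignments to the other variables satisfy what remains.
With x1 = False, by the same count on the reduced clause set, 4 assignments work.
(One model: x1=F, x2=F, x3=T, x4=T, x5=F, x6=F.)
Total: 9 + 4 = 13.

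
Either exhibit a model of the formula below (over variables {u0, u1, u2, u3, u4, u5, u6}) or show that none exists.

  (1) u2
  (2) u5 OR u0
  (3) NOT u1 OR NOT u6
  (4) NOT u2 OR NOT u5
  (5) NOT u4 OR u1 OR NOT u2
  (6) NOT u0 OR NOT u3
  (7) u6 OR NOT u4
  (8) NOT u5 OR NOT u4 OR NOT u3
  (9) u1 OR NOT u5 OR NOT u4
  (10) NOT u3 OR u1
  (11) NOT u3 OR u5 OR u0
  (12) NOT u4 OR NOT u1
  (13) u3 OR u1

u0 ↦ true; u1 ↦ true; u2 ↦ true; u3 ↦ false; u4 ↦ false; u5 ↦ false; u6 ↦ false

(u2) alone gives u2 = true.
(NOT u5) alone gives u5 = false.
(u0) alone gives u0 = true.
(NOT u3) alone gives u3 = false.
(u1) alone gives u1 = true.
(NOT u6) alone gives u6 = false.
(NOT u4) alone gives u4 = false.
This assignment satisfies each clause.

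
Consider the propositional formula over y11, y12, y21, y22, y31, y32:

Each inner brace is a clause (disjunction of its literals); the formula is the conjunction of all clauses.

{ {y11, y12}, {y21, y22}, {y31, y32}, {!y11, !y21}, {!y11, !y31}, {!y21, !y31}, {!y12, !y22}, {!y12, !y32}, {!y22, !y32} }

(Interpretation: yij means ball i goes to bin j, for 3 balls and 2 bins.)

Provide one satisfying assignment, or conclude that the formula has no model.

UNSATISFIABLE

Case y11 = true:
The clause (!y21) is unit, so y21 = false.
The clause (y22) is unit, so y22 = true.
The clause (!y31) is unit, so y31 = false.
The clause (y32) is unit, so y32 = true.
But (!y32) is also a unit clause — contradiction.
So y11 must be the other value — set y11 = false.
The clause (y12) is unit, so y12 = true.
The clause (!y22) is unit, so y22 = false.
The clause (y21) is unit, so y21 = true.
The clause (!y31) is unit, so y31 = false.
The clause (y32) is unit, so y32 = true.
But (!y32) is also a unit clause — contradiction.
Both values of y11 lead to a conflict.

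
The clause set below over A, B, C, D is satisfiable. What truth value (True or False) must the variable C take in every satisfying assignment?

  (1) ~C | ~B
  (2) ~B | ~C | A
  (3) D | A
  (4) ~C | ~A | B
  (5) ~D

Suppose C = 1.
The clause (~B) is unit, so B = 0.
The clause (~A) is unit, so A = 0.
The clause (D) is unit, so D = 1.
But (~D) is also a unit clause — contradiction.
So every satisfying assignment has C = False.

False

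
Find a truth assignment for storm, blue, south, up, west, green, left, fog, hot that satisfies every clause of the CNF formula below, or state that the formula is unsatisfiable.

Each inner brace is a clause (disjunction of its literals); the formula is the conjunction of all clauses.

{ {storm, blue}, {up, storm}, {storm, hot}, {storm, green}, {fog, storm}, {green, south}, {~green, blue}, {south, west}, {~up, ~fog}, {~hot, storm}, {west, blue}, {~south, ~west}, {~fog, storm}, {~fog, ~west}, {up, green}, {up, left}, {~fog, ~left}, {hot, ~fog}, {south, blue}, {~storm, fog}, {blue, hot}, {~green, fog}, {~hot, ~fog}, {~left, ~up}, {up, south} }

Suppose storm = 1.
Unit clause (fog) forces fog = 1.
Unit clause (~up) forces up = 0.
Unit clause (~west) forces west = 0.
Unit clause (south) forces south = 1.
Unit clause (blue) forces blue = 1.
Unit clause (green) forces green = 1.
Unit clause (left) forces left = 1.
Now (~left) is unsatisfied and unit — conflict.
Backtrack on storm: now try storm = 0.
Unit clause (blue) forces blue = 1.
Unit clause (up) forces up = 1.
Unit clause (hot) forces hot = 1.
Now (~hot) is unsatisfied and unit — conflict.
Both values of storm lead to a conflict.

UNSATISFIABLE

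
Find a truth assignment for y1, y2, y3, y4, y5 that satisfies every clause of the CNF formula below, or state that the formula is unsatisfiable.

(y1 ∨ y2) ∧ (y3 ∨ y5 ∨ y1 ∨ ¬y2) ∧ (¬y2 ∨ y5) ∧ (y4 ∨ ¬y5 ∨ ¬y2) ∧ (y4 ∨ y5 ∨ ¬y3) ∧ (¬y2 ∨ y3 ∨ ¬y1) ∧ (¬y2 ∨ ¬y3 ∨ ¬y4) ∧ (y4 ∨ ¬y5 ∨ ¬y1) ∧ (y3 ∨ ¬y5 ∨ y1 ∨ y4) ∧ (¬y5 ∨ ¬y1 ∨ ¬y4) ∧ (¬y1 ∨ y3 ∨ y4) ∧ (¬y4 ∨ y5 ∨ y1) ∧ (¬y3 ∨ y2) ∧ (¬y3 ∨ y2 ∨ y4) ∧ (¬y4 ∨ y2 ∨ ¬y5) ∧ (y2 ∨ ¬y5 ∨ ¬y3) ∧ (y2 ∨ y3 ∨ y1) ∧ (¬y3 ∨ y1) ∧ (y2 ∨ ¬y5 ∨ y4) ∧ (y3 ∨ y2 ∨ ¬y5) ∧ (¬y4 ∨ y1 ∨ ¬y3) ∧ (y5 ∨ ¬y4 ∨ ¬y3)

y1=True; y2=False; y3=False; y4=True; y5=False

Case y1 = True:
Case y2 = False:
From the singleton clause (¬y3), y3 = False.
From the singleton clause (y4), y4 = True.
From the singleton clause (¬y5), y5 = False.
Every clause now holds.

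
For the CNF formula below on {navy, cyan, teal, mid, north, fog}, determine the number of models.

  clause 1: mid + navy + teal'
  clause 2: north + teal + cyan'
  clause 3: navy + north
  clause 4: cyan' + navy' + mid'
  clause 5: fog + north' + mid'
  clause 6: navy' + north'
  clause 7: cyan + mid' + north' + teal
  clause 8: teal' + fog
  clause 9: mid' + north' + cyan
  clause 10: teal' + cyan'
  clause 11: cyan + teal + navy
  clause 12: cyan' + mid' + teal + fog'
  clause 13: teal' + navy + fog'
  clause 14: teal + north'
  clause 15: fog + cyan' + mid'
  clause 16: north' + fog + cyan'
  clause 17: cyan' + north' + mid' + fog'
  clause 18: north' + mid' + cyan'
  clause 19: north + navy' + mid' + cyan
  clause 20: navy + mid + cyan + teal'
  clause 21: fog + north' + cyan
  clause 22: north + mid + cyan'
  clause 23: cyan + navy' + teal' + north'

There are 2^6 = 64 truth assignments over (navy, cyan, teal, mid, north, fog).
Split on mid. With mid = 1, the clauses containing mid are satisfied and mid' drops from the rest; 0 of the 2^5 = 32 assignments to the other variables satisfy what remains.
With mid = 0, by the same count on the reduced clause set, 3 assignments work.
(One model: navy=T, cyan=F, teal=F, mid=F, north=F, fog=F.)
Total: 0 + 3 = 3.

3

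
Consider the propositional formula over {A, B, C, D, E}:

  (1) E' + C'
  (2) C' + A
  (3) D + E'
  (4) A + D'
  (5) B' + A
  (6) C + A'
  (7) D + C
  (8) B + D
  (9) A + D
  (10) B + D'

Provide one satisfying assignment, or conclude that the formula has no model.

Try E = 0.
Try C = 1.
The clause (A) is unit, so A = 1.
Try B = 1.
Every clause is now satisfied; D is unconstrained.

A=1; B=1; C=1; D=0; E=0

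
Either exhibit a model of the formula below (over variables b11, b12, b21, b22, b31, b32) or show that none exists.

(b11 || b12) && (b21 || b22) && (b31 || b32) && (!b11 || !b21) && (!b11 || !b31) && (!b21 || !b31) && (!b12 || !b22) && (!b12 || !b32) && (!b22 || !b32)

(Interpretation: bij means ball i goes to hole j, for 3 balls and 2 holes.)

Suppose b11 = true.
Unit clause (!b21) forces b21 = false.
Unit clause (b22) forces b22 = true.
Unit clause (!b31) forces b31 = false.
Unit clause (b32) forces b32 = true.
Now (!b32) is unsatisfied and unit — conflict.
So b11 must be the other value — set b11 = false.
Unit clause (b12) forces b12 = true.
Unit clause (!b22) forces b22 = false.
Unit clause (b21) forces b21 = true.
Unit clause (!b31) forces b31 = false.
Unit clause (b32) forces b32 = true.
Now (!b32) is unsatisfied and unit — conflict.
Neither b11 = true nor b11 = false works.

UNSATISFIABLE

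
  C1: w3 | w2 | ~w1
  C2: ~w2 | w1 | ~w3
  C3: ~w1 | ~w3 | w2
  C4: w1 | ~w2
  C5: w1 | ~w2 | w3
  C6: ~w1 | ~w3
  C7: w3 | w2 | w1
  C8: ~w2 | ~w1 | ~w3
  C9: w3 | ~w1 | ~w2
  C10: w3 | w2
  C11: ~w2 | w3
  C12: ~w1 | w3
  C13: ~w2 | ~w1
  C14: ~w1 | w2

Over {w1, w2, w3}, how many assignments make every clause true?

There are 2^3 = 8 truth assignments over (w1, w2, w3).
Check each against the 14 clauses (columns in the order w1, w2, w3):
  F F F  ✗ fails (w3 | w2 | w1)
  F F T  ✓ satisfies all
  F T F  ✗ fails (w1 | ~w2)
  F T T  ✗ fails (~w2 | w1 | ~w3)
  T F F  ✗ fails (w3 | w2 | ~w1)
  T F T  ✗ fails (~w1 | ~w3 | w2)
  T T F  ✗ fails (w3 | ~w1 | ~w2)
  T T T  ✗ fails (~w1 | ~w3)
1 of the 8 rows is a model.

1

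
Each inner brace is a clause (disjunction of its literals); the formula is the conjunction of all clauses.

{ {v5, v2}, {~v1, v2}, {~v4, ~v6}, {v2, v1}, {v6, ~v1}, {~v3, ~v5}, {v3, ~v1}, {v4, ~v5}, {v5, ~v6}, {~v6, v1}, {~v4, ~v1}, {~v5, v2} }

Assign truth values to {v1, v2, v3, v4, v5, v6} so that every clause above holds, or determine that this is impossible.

v1=0; v2=1; v3=1; v4=1; v5=0; v6=0

Branch on v5: set v5 = 0.
The clause (v2) is unit, so v2 = 1.
The clause (~v6) is unit, so v6 = 0.
The clause (~v1) is unit, so v1 = 0.
Every clause is now satisfied; v3, v4 are unconstrained.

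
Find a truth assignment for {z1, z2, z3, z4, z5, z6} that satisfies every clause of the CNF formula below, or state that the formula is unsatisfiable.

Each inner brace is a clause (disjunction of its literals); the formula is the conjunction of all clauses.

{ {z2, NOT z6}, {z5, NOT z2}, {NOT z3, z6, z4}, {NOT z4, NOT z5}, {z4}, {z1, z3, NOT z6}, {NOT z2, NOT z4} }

The clause (z4) is unit, so z4 = true.
The clause (NOT z5) is unit, so z5 = false.
The clause (NOT z2) is unit, so z2 = false.
The clause (NOT z6) is unit, so z6 = false.
All clauses hold; z1, z3 can take either value.

z1: false; z2: false; z3: true; z4: true; z5: false; z6: false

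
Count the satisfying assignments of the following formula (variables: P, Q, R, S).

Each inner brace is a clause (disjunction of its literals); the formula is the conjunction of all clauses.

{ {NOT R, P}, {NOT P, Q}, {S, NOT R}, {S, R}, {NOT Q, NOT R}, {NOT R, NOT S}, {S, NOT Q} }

There are 2^4 = 16 truth assignments over (P, Q, R, S).
Check each against the 7 clauses (columns in the order P, Q, R, S):
  F F F F  ✗ fails (S OR R)
  F F F T  ✓ satisfies all
  F F T F  ✗ fails (NOT R OR P)
  F F T T  ✗ fails (NOT R OR P)
  F T F F  ✗ fails (S OR R)
  F T F T  ✓ satisfies all
  F T T F  ✗ fails (NOT R OR P)
  F T T T  ✗ fails (NOT R OR P)
  T F F F  ✗ fails (NOT P OR Q)
  T F F T  ✗ fails (NOT P OR Q)
  T F T F  ✗ fails (NOT P OR Q)
  T F T T  ✗ fails (NOT P OR Q)
  T T F F  ✗ fails (S OR R)
  T T F T  ✓ satisfies all
  T T T F  ✗ fails (S OR NOT R)
  T T T T  ✗ fails (NOT Q OR NOT R)
3 of the 16 rows are models.

3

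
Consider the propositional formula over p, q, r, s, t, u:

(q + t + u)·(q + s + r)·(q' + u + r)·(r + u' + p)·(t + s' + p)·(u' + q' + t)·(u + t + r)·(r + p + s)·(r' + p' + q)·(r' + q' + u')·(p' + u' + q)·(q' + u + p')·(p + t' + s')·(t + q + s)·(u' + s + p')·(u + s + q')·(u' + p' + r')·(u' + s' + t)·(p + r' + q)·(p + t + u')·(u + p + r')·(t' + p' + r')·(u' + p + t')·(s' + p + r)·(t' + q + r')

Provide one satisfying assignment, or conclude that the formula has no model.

p ↦ 1; q ↦ 0; r ↦ 0; s ↦ 1; t ↦ 1; u ↦ 0

Try q = 0.
Try t = 1.
From the singleton clause (r'), r = 0.
From the singleton clause (s), s = 1.
From the singleton clause (p), p = 1.
From the singleton clause (u'), u = 0.
Every clause now holds.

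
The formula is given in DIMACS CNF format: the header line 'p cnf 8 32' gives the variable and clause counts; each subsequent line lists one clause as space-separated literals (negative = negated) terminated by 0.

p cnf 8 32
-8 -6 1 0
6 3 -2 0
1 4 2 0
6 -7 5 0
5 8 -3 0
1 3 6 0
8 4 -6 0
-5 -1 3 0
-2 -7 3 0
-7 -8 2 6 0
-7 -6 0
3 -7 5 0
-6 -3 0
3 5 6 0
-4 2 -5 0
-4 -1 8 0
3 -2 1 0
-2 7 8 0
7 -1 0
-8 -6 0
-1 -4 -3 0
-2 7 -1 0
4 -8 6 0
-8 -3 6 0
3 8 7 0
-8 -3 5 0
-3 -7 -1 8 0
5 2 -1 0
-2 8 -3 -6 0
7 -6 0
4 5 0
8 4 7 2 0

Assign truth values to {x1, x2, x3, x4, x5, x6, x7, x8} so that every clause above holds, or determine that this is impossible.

x1=False, x2=True, x3=True, x4=False, x5=True, x6=False, x7=True, x8=False

Branch on x7: set x7 = True.
The clause (¬x6) is unit, so x6 = False.
The clause (x5) is unit, so x5 = True.
Branch on x3: set x3 = True.
The clause (¬x8) is unit, so x8 = False.
The clause (¬x1) is unit, so x1 = False.
Branch on x4: set x4 = False.
The clause (x2) is unit, so x2 = True.
All clauses are satisfied.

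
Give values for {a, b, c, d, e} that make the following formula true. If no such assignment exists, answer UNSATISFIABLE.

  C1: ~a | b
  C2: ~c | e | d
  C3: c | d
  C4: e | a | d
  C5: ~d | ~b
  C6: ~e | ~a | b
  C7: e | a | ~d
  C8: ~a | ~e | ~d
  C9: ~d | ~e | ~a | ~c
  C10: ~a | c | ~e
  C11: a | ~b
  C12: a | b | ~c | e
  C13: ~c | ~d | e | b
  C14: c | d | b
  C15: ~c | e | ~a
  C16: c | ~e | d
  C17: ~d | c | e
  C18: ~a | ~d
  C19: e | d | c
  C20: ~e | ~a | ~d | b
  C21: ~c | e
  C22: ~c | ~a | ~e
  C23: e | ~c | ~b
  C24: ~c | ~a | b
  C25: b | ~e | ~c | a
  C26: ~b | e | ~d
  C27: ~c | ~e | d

a: 0, b: 0, c: 0, d: 1, e: 1

Case a = 0:
The clause (~b) is unit, so b = 0.
Case c = 0:
The clause (d) is unit, so d = 1.
The clause (e) is unit, so e = 1.
All clauses are satisfied.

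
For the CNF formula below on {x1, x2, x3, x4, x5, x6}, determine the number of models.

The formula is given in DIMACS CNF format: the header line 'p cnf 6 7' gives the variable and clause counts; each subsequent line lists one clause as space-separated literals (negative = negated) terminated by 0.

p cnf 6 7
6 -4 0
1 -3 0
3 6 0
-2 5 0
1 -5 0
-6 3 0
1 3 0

9

There are 2^6 = 64 truth assignments over (x1, x2, x3, x4, x5, x6).
Split on x3. With x3 = True, the clauses containing x3 are satisfied and ¬x3 drops from the rest; 9 of the 2^5 = 32 assignments to the other variables satisfy what remains.
With x3 = False, by the same count on the reduced clause set, 0 assignments work.
(One model: x1=T, x2=F, x3=T, x4=F, x5=F, x6=F.)
Total: 9 + 0 = 9.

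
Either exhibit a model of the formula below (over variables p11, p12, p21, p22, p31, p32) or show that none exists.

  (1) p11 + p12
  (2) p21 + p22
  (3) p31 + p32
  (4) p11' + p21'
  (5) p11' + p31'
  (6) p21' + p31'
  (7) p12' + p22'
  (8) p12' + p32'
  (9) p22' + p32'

UNSATISFIABLE

Try p11 = 1.
From the singleton clause (p21'), p21 = 0.
From the singleton clause (p22), p22 = 1.
From the singleton clause (p31'), p31 = 0.
From the singleton clause (p32), p32 = 1.
But (p32') is also a unit clause — contradiction.
So p11 must be the other value — set p11 = 0.
From the singleton clause (p12), p12 = 1.
From the singleton clause (p22'), p22 = 0.
From the singleton clause (p21), p21 = 1.
From the singleton clause (p31'), p31 = 0.
From the singleton clause (p32), p32 = 1.
But (p32') is also a unit clause — contradiction.
Both values of p11 lead to a conflict.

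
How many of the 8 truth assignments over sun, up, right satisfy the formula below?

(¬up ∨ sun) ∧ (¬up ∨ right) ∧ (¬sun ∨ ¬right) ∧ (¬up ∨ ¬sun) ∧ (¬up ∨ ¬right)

3

There are 2^3 = 8 truth assignments over (sun, up, right).
Check each against the 5 clauses (columns in the order sun, up, right):
  F F F  ✓ satisfies all
  F F T  ✓ satisfies all
  F T F  ✗ fails (¬up ∨ sun)
  F T T  ✗ fails (¬up ∨ sun)
  T F F  ✓ satisfies all
  T F T  ✗ fails (¬sun ∨ ¬right)
  T T F  ✗ fails (¬up ∨ right)
  T T T  ✗ fails (¬sun ∨ ¬right)
3 of the 8 rows are models.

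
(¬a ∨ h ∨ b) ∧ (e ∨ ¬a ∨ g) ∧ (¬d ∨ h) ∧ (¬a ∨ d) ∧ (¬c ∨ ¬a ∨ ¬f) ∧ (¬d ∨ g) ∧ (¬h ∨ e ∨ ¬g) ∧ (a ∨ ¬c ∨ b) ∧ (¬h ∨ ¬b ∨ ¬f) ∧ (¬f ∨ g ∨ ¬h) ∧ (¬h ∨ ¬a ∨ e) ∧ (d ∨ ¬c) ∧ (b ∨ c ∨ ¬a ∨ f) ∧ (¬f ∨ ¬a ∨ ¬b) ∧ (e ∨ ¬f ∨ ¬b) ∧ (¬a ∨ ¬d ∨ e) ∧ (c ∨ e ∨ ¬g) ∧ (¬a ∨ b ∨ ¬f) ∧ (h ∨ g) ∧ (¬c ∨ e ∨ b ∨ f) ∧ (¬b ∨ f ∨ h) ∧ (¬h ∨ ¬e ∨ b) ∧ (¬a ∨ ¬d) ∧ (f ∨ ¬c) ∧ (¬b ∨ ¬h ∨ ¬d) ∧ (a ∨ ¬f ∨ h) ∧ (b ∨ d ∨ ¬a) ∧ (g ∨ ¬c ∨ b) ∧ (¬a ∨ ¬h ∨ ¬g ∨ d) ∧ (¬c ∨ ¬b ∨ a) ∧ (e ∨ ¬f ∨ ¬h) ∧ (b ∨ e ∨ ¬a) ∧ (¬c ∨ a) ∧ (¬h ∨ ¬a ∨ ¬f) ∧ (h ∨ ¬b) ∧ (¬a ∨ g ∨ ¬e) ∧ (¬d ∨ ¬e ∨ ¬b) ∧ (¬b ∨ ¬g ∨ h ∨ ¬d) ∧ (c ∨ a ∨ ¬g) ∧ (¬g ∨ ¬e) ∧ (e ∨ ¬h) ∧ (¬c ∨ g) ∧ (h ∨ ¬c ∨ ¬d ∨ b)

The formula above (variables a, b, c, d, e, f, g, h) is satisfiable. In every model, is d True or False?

Suppose d = True.
Unit clause (h) forces h = True.
Unit clause (g) forces g = True.
Unit clause (e) forces e = True.
That conflicts with the unit clause (¬e).
So every satisfying assignment has d = False.

False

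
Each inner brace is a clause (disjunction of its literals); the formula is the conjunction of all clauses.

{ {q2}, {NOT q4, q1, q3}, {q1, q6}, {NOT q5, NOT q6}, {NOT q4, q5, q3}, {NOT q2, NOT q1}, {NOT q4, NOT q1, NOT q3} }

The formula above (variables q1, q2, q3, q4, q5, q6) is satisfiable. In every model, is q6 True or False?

Suppose q6 = false.
(q2) alone gives q2 = true.
(q1) alone gives q1 = true.
But (NOT q1) is also a unit clause — contradiction.
So every satisfying assignment has q6 = True.

True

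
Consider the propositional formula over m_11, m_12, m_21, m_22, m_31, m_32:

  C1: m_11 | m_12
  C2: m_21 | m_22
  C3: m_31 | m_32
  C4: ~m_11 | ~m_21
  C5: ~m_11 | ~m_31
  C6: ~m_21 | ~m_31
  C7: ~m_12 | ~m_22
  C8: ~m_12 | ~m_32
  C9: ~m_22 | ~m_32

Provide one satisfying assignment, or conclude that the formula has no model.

Suppose m_11 = 1.
Unit clause (~m_21) forces m_21 = 0.
Unit clause (m_22) forces m_22 = 1.
Unit clause (~m_31) forces m_31 = 0.
Unit clause (m_32) forces m_32 = 1.
Now (~m_32) is unsatisfied and unit — conflict.
That branch fails; take m_11 = 0 instead.
Unit clause (m_12) forces m_12 = 1.
Unit clause (~m_22) forces m_22 = 0.
Unit clause (m_21) forces m_21 = 1.
Unit clause (~m_31) forces m_31 = 0.
Unit clause (m_32) forces m_32 = 1.
Now (~m_32) is unsatisfied and unit — conflict.
Either choice for m_11 ends in contradiction.

UNSATISFIABLE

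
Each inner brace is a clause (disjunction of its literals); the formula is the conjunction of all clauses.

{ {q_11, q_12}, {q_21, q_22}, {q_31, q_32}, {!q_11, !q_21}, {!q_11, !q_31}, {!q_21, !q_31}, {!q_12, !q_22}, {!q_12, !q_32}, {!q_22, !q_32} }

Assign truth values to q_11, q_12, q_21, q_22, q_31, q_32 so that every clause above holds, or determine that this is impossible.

Branch on q_11: set q_11 = true.
The clause (!q_21) is unit, so q_21 = false.
The clause (q_22) is unit, so q_22 = true.
The clause (!q_31) is unit, so q_31 = false.
The clause (q_32) is unit, so q_32 = true.
But (!q_32) is also a unit clause — contradiction.
So q_11 must be the other value — set q_11 = false.
The clause (q_12) is unit, so q_12 = true.
The clause (!q_22) is unit, so q_22 = false.
The clause (q_21) is unit, so q_21 = true.
The clause (!q_31) is unit, so q_31 = false.
The clause (q_32) is unit, so q_32 = true.
But (!q_32) is also a unit clause — contradiction.
Both values of q_11 lead to a conflict.

UNSATISFIABLE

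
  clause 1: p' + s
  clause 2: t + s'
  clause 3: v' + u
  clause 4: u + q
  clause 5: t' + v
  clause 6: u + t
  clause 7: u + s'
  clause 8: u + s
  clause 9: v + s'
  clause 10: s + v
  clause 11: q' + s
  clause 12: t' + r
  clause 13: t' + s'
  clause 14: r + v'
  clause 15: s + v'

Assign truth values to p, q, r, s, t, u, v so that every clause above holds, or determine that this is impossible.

Suppose p = 0.
Suppose t = 1.
(v) alone gives v = 1.
(u) alone gives u = 1.
(r) alone gives r = 1.
(s') alone gives s = 0.
That conflicts with the unit clause (s).
That branch fails; take t = 0 instead.
(s') alone gives s = 0.
(u) alone gives u = 1.
(v) alone gives v = 1.
That conflicts with the unit clause (v').
Both values of t lead to a conflict.
That branch fails; take p = 1 instead.
(s) alone gives s = 1.
(t) alone gives t = 1.
That conflicts with the unit clause (t').
Both values of p lead to a conflict.

UNSATISFIABLE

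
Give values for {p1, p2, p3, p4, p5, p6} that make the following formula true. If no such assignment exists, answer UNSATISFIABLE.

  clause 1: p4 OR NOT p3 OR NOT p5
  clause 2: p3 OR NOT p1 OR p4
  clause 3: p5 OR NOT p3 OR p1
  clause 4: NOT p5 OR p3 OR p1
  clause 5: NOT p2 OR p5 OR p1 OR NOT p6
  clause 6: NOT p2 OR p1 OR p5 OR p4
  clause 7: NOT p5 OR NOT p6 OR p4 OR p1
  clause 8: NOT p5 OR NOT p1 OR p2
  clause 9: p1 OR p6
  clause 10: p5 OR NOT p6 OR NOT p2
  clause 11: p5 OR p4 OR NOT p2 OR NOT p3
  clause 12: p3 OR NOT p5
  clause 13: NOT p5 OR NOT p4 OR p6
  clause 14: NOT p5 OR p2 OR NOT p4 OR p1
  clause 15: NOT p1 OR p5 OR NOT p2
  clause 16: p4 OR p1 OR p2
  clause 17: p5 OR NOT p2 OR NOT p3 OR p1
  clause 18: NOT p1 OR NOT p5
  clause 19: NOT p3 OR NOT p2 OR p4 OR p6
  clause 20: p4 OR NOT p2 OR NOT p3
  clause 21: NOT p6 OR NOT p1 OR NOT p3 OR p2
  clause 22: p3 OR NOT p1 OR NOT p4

p1=false; p2=true; p3=true; p4=true; p5=true; p6=true

Case p1 = false:
Unit clause (p6) forces p6 = true.
Case p5 = true:
Unit clause (p3) forces p3 = true.
Unit clause (p4) forces p4 = true.
Unit clause (p2) forces p2 = true.
All clauses are satisfied.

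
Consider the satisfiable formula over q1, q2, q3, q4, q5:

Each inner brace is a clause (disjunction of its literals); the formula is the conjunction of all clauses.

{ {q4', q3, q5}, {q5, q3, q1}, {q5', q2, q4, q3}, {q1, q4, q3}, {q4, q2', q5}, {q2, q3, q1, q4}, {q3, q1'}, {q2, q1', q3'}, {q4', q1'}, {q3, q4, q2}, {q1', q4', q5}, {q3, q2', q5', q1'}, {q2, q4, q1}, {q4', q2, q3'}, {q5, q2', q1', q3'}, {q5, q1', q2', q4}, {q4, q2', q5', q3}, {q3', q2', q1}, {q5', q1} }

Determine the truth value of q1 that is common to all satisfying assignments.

True

Suppose q1 = 0.
The clause (q5') is unit, so q5 = 0.
The clause (q3) is unit, so q3 = 1.
The clause (q2') is unit, so q2 = 0.
The clause (q4) is unit, so q4 = 1.
But (q4') is also a unit clause — contradiction.
So every satisfying assignment has q1 = True.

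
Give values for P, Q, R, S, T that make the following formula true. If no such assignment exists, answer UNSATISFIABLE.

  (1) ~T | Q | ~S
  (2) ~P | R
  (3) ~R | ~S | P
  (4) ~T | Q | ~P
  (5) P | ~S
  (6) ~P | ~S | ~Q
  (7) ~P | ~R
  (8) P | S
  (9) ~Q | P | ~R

UNSATISFIABLE

Suppose P = 0.
Unit clause (~S) forces S = 0.
Now (S) is unsatisfied and unit — conflict.
So P must be the other value — set P = 1.
Unit clause (R) forces R = 1.
Now (~R) is unsatisfied and unit — conflict.
Neither P = 1 nor P = 0 works.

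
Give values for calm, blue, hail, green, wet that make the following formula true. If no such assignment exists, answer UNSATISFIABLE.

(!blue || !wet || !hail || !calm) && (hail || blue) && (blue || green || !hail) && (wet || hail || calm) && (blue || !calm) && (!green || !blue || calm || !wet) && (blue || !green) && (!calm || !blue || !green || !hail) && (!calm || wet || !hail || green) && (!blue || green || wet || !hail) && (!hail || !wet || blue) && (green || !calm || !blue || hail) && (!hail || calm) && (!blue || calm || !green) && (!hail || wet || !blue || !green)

Case hail = false:
The clause (blue) is unit, so blue = true.
Case wet = true:
Case green = false:
The clause (!calm) is unit, so calm = false.
Every clause now holds.

calm: false,  blue: true,  hail: false,  green: false,  wet: true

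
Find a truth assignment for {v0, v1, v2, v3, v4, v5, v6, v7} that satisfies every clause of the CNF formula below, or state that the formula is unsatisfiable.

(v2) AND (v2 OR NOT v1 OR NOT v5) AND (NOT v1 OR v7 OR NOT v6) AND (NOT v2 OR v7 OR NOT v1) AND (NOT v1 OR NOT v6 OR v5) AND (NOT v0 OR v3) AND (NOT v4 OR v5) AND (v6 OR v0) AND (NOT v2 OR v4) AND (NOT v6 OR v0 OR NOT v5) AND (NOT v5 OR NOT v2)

From the singleton clause (v2), v2 = true.
From the singleton clause (v4), v4 = true.
From the singleton clause (v5), v5 = true.
But (NOT v5) is also a unit clause — contradiction.

UNSATISFIABLE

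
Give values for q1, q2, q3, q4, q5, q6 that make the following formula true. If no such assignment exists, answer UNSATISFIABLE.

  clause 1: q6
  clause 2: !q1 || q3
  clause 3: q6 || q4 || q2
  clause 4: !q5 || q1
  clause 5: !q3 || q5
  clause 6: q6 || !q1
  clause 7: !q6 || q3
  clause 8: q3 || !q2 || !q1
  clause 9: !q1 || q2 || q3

q1: true, q2: false, q3: true, q4: false, q5: true, q6: true

Unit clause (q6) forces q6 = true.
Unit clause (q3) forces q3 = true.
Unit clause (q5) forces q5 = true.
Unit clause (q1) forces q1 = true.
All clauses hold; q2, q4 can take either value.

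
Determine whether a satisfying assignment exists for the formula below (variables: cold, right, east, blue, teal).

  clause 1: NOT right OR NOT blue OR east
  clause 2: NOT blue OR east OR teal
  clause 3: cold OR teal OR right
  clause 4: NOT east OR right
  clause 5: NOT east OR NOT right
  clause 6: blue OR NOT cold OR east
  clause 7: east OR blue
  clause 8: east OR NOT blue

No

Branch on east: set east = false.
The clause (blue) is unit, so blue = true.
But (NOT blue) is also a unit clause — contradiction.
Backtrack on east: now try east = true.
The clause (right) is unit, so right = true.
But (NOT right) is also a unit clause — contradiction.
Both values of east lead to a conflict.
No assignment satisfies every clause.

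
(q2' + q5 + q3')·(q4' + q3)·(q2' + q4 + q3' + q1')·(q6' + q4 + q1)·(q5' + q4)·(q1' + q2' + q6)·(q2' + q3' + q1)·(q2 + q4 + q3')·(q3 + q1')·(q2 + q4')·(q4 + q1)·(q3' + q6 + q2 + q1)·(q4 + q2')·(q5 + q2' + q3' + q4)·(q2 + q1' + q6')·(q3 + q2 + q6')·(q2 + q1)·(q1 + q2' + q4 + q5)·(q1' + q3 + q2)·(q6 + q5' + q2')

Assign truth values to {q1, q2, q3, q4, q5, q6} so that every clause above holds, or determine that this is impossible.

q1: 1,  q2: 1,  q3: 1,  q4: 1,  q5: 1,  q6: 1

Case q4 = 1:
The clause (q3) is unit, so q3 = 1.
The clause (q2) is unit, so q2 = 1.
The clause (q5) is unit, so q5 = 1.
The clause (q1) is unit, so q1 = 1.
The clause (q6) is unit, so q6 = 1.
Every clause now holds.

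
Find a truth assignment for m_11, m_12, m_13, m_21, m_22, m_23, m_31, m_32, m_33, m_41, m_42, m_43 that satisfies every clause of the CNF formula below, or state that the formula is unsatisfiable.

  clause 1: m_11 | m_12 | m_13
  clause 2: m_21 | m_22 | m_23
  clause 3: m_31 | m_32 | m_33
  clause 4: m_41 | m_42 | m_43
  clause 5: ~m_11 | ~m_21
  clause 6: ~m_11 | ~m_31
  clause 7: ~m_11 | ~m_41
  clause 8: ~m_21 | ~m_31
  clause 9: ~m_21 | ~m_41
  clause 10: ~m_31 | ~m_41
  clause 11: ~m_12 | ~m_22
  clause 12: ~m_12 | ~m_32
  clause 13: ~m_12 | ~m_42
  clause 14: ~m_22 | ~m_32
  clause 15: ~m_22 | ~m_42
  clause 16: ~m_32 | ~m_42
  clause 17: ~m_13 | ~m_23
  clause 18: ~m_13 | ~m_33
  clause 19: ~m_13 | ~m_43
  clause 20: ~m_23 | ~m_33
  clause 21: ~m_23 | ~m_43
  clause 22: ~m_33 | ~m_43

Branch on m_11: set m_11 = 0.
Branch on m_12: set m_12 = 1.
(~m_22) alone gives m_22 = 0.
(~m_32) alone gives m_32 = 0.
(~m_42) alone gives m_42 = 0.
Branch on m_21: set m_21 = 1.
(~m_31) alone gives m_31 = 0.
(m_33) alone gives m_33 = 1.
(~m_41) alone gives m_41 = 0.
(m_43) alone gives m_43 = 1.
That conflicts with the unit clause (~m_43).
That branch fails; take m_21 = 0 instead.
(m_23) alone gives m_23 = 1.
(~m_13) alone gives m_13 = 0.
(~m_33) alone gives m_33 = 0.
(m_31) alone gives m_31 = 1.
(~m_41) alone gives m_41 = 0.
(m_43) alone gives m_43 = 1.
That conflicts with the unit clause (~m_43).
Either choice for m_21 ends in contradiction.
That branch fails; take m_12 = 0 instead.
(m_13) alone gives m_13 = 1.
(~m_23) alone gives m_23 = 0.
(~m_33) alone gives m_33 = 0.
(~m_43) alone gives m_43 = 0.
Branch on m_21: set m_21 = 1.
(~m_31) alone gives m_31 = 0.
(m_32) alone gives m_32 = 1.
(~m_41) alone gives m_41 = 0.
(m_42) alone gives m_42 = 1.
That conflicts with the unit clause (~m_42).
That branch fails; take m_21 = 0 instead.
(m_22) alone gives m_22 = 1.
(~m_32) alone gives m_32 = 0.
(m_31) alone gives m_31 = 1.
(~m_41) alone gives m_41 = 0.
(m_42) alone gives m_42 = 1.
That conflicts with the unit clause (~m_42).
Either choice for m_21 ends in contradiction.
Either choice for m_12 ends in contradiction.
That branch fails; take m_11 = 1 instead.
(~m_21) alone gives m_21 = 0.
(~m_31) alone gives m_31 = 0.
(~m_41) alone gives m_41 = 0.
Branch on m_22: set m_22 = 1.
(~m_12) alone gives m_12 = 0.
(~m_32) alone gives m_32 = 0.
(m_33) alone gives m_33 = 1.
(~m_42) alone gives m_42 = 0.
(m_43) alone gives m_43 = 1.
That conflicts with the unit clause (~m_43).
That branch fails; take m_22 = 0 instead.
(m_23) alone gives m_23 = 1.
(~m_13) alone gives m_13 = 0.
(~m_33) alone gives m_33 = 0.
(m_32) alone gives m_32 = 1.
(~m_12) alone gives m_12 = 0.
(~m_42) alone gives m_42 = 0.
(m_43) alone gives m_43 = 1.
That conflicts with the unit clause (~m_43).
Either choice for m_22 ends in contradiction.
Either choice for m_11 ends in contradiction.

UNSATISFIABLE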